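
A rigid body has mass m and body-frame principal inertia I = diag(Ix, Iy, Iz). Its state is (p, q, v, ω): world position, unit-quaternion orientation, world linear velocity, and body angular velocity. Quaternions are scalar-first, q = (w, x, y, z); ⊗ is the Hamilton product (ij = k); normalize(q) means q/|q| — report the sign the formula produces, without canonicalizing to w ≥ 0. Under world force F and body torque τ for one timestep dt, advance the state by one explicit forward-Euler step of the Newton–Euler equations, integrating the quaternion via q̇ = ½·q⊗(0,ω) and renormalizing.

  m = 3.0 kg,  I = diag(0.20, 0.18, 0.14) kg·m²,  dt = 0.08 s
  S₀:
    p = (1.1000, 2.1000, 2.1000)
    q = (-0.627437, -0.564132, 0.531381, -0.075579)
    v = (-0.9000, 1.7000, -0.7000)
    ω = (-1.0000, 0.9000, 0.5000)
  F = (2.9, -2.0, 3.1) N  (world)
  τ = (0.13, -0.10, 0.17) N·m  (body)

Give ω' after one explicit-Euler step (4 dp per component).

ω' = (-0.9408, 0.8689, 0.5869)

α = I⁻¹(τ − ω×Iω) = (0.7400, -0.3889, 1.0857)
ω' = ω + α·dt = (-0.9408, 0.8689, 0.5869)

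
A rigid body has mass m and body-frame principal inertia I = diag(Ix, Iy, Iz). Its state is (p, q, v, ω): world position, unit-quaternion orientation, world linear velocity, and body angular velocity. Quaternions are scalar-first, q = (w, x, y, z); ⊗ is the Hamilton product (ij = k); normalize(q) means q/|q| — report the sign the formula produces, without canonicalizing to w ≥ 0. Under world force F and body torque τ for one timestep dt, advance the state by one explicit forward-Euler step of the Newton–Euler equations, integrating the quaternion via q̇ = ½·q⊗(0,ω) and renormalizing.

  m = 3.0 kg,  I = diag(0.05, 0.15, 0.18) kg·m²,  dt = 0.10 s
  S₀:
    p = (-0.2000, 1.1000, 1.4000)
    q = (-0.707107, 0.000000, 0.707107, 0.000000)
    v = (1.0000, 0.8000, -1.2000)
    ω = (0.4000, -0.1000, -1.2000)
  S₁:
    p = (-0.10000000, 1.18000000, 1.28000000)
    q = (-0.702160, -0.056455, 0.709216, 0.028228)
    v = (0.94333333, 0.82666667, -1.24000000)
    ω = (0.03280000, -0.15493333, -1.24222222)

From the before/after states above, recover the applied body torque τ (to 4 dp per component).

τ = (-0.1800, -0.0200, -0.0800)

Δω = ω₁−ω₀ = (-0.36720000, -0.05493333, -0.04222222)
ω₀×(Iω₀) = (0.0036, 0.0624, -0.0040)
I·α + gyro = (-0.1800, -0.0200, -0.0800)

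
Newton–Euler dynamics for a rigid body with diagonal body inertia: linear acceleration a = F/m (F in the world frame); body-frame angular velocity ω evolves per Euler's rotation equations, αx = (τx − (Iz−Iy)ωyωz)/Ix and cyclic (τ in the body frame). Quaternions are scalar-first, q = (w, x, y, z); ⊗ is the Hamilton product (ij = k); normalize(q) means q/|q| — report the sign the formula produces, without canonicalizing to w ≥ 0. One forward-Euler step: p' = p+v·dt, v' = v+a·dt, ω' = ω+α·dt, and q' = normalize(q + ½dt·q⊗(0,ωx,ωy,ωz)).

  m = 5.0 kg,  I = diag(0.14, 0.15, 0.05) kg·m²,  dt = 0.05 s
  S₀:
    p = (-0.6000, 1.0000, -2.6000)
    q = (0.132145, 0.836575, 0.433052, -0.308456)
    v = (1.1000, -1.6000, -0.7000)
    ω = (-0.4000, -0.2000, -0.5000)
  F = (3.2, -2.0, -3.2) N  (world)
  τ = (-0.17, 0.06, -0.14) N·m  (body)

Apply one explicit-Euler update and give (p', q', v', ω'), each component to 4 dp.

a = F/m = (0.6400, -0.4000, -0.6400)
p' = p + v·dt = (-0.5450, 0.9200, -2.6350)
new velocity v' = (1.1320, -1.6200, -0.7320)
(τ − ω×Iω)/I = (-1.1429, 0.2800, -2.8160)
ω' = ω + α·dt = (-0.4571, -0.1860, -0.6408)
q⊗(0,ω) = (0.2670124, -0.3310752, 0.5152409, -0.0601667)
q' = normalize(q + ½dt·q⊗(0,ω)) = (0.1388, 0.8282, 0.4459, -0.3099)

p' = (-0.5450, 0.9200, -2.6350)
q' = (0.1388, 0.8282, 0.4459, -0.3099)
v' = (1.1320, -1.6200, -0.7320)
ω' = (-0.4571, -0.1860, -0.6408)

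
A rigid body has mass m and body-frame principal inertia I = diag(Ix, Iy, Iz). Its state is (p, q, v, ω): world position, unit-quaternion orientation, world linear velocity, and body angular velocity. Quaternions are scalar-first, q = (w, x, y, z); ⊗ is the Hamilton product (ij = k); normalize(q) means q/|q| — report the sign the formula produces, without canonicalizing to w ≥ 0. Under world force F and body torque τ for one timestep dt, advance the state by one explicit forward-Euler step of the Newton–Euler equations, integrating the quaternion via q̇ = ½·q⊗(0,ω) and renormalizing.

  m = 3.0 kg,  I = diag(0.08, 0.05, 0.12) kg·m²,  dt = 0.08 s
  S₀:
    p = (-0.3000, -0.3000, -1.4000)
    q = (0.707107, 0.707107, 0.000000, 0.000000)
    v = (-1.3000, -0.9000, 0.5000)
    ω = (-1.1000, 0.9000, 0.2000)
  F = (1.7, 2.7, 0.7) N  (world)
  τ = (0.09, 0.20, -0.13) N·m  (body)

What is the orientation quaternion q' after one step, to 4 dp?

q' = (0.7370, 0.6749, 0.0198, 0.0311)

Hamilton product q⊗(0,ω) = (0.7778177, -0.7778177, 0.4949749, 0.7778177)
q' = normalize(q + ½dt·q⊗(0,ω)) = (0.7370, 0.6749, 0.0198, 0.0311)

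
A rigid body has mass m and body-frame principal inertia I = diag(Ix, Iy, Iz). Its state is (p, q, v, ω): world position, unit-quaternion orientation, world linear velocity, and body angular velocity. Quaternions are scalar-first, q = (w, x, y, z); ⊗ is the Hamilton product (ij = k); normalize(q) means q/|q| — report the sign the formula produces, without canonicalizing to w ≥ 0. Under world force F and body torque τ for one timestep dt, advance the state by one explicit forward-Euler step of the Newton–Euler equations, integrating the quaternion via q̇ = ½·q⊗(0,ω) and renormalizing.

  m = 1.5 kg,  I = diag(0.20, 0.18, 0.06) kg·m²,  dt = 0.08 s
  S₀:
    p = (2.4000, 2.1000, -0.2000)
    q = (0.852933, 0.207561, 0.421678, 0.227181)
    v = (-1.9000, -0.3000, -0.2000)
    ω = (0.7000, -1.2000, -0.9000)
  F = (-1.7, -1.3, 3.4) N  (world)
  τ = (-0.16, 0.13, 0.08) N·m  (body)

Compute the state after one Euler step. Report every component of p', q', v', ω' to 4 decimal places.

p' = (2.2480, 2.0760, -0.2160)
q' = (0.8736, 0.2267, 0.3937, 0.1743)
v' = (-1.9907, -0.3693, -0.0187)
ω' = (0.6878, -1.1030, -0.8157)

ω×(Iω) gyroscopic = (-0.1296, -0.0882, 0.0168)
α = I⁻¹(τ − ω×Iω) = (-0.1520, 1.2122, 1.0533)
ω + α·dt = (0.6878, -1.1030, -0.8157)
q⊗(0,ω) = (0.5651838, 0.4901601, -0.6776880, -1.3118875)
q + ½dt·q⊗(0,ω), renormalized = (0.8736, 0.2267, 0.3937, 0.1743)
p + v·dt = (2.2480, 2.0760, -0.2160)
new velocity v' = (-1.9907, -0.3693, -0.0187)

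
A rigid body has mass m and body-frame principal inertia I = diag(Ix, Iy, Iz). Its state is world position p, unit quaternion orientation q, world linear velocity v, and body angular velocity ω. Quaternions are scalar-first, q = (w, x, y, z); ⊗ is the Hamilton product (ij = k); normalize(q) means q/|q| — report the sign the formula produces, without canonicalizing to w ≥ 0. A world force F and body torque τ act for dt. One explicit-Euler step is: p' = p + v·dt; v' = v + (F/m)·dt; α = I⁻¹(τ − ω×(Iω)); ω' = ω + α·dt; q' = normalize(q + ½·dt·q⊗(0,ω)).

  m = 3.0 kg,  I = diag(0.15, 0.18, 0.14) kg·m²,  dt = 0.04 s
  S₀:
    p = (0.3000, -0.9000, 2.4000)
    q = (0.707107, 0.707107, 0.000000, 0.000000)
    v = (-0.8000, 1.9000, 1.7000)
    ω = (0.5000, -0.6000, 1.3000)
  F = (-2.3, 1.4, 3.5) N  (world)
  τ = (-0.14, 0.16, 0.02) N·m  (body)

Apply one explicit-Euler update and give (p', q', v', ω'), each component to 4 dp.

p' = p + v·dt = (0.2680, -0.8240, 2.4680)
new velocity v' = (-0.8307, 1.9187, 1.7467)
(τ − ω×Iω)/I = (-1.1413, 0.8528, 0.2071)
ω' = ω + α·dt = (0.4543, -0.5659, 1.3083)
q⊗(0,ω) = (-0.3535535, 0.3535535, -1.3435033, 0.4949749)
q' = normalize(q + ½dt·q⊗(0,ω)) = (0.6997, 0.7138, -0.0269, 0.0099)

p' = (0.2680, -0.8240, 2.4680)
q' = (0.6997, 0.7138, -0.0269, 0.0099)
v' = (-0.8307, 1.9187, 1.7467)
ω' = (0.4543, -0.5659, 1.3083)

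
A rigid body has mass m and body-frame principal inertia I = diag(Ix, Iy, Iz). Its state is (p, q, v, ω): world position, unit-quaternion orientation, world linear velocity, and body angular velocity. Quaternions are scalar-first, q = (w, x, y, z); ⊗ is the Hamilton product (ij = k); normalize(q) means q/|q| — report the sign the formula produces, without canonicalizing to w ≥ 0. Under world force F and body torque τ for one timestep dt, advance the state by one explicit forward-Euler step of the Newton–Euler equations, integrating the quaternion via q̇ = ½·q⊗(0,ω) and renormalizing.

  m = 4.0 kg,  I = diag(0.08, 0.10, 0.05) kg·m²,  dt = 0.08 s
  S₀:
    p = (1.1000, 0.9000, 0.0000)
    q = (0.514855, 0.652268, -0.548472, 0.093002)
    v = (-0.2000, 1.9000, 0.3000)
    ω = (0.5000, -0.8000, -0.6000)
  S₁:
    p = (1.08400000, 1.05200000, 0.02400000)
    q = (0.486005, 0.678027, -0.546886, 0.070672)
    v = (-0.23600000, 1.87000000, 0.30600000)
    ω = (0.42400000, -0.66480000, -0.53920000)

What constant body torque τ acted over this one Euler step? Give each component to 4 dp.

τ = (-0.1000, 0.1600, 0.0300)

Δω = ω₁−ω₀ = (-0.07600000, 0.13520000, 0.06080000)
gyro term ω₀×Iω₀ = (-0.0240, -0.0090, -0.0080)
τ = I·(Δω/dt) + ω₀×(Iω₀) = (-0.1000, 0.1600, 0.0300)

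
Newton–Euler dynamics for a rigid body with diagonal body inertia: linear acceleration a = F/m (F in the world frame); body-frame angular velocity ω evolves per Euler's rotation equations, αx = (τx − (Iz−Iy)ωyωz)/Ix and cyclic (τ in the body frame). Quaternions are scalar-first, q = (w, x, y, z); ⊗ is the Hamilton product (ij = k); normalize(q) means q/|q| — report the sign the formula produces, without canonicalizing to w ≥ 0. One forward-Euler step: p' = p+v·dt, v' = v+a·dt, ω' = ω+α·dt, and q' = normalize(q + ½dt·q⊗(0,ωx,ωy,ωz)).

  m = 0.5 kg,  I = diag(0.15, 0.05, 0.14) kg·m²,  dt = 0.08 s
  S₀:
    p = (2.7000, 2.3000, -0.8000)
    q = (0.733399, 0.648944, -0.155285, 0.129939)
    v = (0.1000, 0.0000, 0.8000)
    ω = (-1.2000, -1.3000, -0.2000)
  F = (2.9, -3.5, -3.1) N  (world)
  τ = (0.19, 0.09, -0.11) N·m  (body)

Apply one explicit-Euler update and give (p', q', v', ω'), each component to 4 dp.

p' = (2.7080, 2.3000, -0.7360)
q' = (0.7556, 0.6202, -0.1940, 0.0827)
v' = (0.5640, -0.5600, 0.3040)
ω' = (-1.1111, -1.1598, -0.1737)

(τ − ω×Iω)/I = (1.1107, 1.7520, 0.3286)
ω' = ω + α·dt = (-1.1111, -1.1598, -0.1737)
Hamilton product q⊗(0,ω) = (0.6028501, -0.6801011, -0.9795567, -1.1766490)
q + ½dt·q⊗(0,ω), renormalized = (0.7556, 0.6202, -0.1940, 0.0827)
a = (5.8000, -7.0000, -6.2000)
p + v·dt = (2.7080, 2.3000, -0.7360)
v' = v + a·dt = (0.5640, -0.5600, 0.3040)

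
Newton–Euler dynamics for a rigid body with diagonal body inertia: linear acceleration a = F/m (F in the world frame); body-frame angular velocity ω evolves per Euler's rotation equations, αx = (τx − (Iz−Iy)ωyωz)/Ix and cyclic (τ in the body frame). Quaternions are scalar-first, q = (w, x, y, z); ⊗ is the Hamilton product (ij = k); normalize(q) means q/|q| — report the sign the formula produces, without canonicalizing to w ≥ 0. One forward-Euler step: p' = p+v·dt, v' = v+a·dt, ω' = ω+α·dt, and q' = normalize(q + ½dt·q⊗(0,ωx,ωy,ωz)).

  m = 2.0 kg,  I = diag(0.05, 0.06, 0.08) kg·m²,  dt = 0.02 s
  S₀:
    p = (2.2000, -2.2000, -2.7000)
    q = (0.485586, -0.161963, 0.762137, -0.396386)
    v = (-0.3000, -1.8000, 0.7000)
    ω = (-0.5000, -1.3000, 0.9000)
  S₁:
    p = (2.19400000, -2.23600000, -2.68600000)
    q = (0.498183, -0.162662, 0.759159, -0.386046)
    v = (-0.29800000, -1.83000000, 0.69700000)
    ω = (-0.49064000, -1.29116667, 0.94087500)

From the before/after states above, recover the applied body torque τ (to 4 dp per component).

τ = (0.0000, 0.0400, 0.1700)

rate change Δω = (0.00936000, 0.00883333, 0.04087500)
gyro term ω₀×Iω₀ = (-0.0234, 0.0135, 0.0065)
applied torque τ = (0.0000, 0.0400, 0.1700)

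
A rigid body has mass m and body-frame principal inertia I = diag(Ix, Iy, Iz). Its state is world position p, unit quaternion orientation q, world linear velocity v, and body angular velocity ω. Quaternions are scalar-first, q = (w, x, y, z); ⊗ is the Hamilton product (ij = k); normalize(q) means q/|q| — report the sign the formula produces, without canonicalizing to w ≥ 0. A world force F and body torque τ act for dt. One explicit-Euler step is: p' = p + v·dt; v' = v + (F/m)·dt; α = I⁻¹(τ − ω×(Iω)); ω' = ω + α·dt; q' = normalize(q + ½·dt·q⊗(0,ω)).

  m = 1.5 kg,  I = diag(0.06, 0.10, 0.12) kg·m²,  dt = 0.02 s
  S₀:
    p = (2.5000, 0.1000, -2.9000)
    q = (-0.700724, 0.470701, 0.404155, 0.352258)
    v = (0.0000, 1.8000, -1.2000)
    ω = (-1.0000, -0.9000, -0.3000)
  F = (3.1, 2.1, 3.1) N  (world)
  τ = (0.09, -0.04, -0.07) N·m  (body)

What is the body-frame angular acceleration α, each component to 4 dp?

α = (1.4100, -0.2200, -0.8833)

gyro term ω×Iω = (0.0054, -0.0180, 0.0360)
α = I⁻¹(τ − ω×Iω) = (1.4100, -0.2200, -0.8833)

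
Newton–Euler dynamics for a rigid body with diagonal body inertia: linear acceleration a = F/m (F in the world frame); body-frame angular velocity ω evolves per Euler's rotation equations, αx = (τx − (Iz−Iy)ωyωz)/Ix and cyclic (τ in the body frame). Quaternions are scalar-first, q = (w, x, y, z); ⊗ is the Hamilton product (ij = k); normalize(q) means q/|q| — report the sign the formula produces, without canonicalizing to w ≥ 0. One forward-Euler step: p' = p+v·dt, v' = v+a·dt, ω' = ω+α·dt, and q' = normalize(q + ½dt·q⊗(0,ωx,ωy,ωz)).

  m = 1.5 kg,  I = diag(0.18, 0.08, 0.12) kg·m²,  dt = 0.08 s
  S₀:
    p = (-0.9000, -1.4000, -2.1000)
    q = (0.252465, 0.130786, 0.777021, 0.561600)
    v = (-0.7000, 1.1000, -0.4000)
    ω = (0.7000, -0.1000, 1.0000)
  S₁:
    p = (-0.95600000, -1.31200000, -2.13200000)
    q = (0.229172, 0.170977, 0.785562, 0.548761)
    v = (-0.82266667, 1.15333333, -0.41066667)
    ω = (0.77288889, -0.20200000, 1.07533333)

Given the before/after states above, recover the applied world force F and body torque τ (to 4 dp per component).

ω₁ − ω₀ = (0.07288889, -0.10200000, 0.07533333)
ω₀×(Iω₀) = (-0.0040, 0.0420, 0.0070)
τ = I·(Δω/dt) + ω₀×(Iω₀) = (0.1600, -0.0600, 0.1200)
velocity change Δv = (-0.12266667, 0.05333333, -0.01066667)
F = m·Δv/dt = (-2.3000, 1.0000, -0.2000)

F = (-2.3000, 1.0000, -0.2000)
τ = (0.1600, -0.0600, 0.1200)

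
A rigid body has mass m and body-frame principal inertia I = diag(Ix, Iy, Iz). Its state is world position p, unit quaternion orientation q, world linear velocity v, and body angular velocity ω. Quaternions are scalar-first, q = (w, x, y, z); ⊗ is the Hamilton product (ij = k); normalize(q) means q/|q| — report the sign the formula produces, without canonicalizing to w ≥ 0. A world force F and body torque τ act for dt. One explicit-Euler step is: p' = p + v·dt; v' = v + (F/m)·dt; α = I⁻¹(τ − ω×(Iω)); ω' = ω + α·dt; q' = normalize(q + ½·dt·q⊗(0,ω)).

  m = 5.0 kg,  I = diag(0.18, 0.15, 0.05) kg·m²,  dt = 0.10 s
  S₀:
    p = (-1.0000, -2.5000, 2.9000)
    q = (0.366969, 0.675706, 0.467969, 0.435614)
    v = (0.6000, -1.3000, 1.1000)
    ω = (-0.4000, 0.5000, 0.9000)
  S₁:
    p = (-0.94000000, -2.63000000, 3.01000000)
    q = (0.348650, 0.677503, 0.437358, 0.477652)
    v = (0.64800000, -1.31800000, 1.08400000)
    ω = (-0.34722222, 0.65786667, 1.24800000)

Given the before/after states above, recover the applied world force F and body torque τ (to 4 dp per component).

ω₁ − ω₀ = (0.05277778, 0.15786667, 0.34800000)
gyro term ω₀×Iω₀ = (-0.0450, -0.0468, 0.0060)
I·α + gyro = (0.0500, 0.1900, 0.1800)
v₁ − v₀ = (0.04800000, -0.01800000, -0.01600000)
m·(v₁−v₀)/dt = (2.4000, -0.9000, -0.8000)

F = (2.4000, -0.9000, -0.8000)
τ = (0.0500, 0.1900, 0.1800)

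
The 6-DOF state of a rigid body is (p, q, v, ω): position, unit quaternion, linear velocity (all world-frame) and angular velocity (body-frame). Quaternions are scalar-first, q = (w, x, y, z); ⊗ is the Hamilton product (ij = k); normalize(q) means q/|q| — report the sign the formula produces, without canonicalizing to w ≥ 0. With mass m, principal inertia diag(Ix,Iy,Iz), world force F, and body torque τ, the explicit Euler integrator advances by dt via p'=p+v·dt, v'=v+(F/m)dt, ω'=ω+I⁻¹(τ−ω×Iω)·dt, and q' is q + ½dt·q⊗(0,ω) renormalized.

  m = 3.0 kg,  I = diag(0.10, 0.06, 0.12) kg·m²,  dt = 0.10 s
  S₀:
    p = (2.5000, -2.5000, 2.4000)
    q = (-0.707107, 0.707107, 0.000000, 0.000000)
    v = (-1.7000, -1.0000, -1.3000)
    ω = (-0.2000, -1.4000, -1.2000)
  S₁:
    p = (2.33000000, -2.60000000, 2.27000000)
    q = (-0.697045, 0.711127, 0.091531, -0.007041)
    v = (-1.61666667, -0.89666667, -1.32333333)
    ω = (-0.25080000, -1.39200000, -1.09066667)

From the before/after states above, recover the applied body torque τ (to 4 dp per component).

τ = (0.0500, 0.0000, 0.1200)

ω₁ − ω₀ = (-0.05080000, 0.00800000, 0.10933333)
applied torque τ = (0.0500, 0.0000, 0.1200)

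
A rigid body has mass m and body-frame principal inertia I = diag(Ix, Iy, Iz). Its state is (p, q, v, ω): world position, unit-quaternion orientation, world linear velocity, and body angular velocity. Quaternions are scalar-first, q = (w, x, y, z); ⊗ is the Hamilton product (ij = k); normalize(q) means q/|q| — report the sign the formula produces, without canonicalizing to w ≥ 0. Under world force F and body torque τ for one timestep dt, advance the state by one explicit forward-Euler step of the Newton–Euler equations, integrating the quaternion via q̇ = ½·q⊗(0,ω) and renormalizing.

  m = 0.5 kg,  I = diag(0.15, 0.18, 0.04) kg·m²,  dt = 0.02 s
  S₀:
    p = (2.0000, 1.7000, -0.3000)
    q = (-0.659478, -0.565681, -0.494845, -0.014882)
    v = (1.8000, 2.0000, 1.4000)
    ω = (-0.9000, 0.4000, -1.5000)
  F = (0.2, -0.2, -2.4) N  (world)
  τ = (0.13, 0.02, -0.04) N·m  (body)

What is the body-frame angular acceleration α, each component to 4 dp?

ω×(Iω) gyroscopic = (0.0840, 0.1485, -0.0108)
angular accel α = (0.3067, -0.7139, -0.7300)

α = (0.3067, -0.7139, -0.7300)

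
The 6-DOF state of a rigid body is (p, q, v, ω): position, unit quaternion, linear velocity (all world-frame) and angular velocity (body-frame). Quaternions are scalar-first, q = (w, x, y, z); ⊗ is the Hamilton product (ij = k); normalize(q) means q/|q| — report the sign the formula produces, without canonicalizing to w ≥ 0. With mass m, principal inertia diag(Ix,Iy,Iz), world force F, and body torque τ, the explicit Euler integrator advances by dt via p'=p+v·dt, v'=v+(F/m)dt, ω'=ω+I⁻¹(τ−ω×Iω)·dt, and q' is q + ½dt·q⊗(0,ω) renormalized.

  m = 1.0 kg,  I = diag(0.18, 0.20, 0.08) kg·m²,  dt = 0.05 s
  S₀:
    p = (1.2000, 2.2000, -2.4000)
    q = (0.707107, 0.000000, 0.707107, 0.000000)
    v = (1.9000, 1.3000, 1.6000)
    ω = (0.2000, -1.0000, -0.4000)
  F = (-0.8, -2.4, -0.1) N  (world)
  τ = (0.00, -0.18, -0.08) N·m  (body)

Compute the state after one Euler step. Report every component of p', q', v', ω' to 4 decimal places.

ω×(Iω) gyroscopic = (-0.0480, -0.0080, -0.0040)
α = I⁻¹(τ − ω×Iω) = (0.2667, -0.8600, -0.9500)
new body rate ω' = (0.2133, -1.0430, -0.4475)
q⊗(0,ω) = (0.7071070, -0.1414214, -0.7071070, -0.4242642)
q' = normalize(q + ½dt·q⊗(0,ω)) = (0.7245, -0.0035, 0.6892, -0.0106)
p + v·dt = (1.2950, 2.2650, -2.3200)
v + (F/m)dt = (1.8600, 1.1800, 1.5950)

p' = (1.2950, 2.2650, -2.3200)
q' = (0.7245, -0.0035, 0.6892, -0.0106)
v' = (1.8600, 1.1800, 1.5950)
ω' = (0.2133, -1.0430, -0.4475)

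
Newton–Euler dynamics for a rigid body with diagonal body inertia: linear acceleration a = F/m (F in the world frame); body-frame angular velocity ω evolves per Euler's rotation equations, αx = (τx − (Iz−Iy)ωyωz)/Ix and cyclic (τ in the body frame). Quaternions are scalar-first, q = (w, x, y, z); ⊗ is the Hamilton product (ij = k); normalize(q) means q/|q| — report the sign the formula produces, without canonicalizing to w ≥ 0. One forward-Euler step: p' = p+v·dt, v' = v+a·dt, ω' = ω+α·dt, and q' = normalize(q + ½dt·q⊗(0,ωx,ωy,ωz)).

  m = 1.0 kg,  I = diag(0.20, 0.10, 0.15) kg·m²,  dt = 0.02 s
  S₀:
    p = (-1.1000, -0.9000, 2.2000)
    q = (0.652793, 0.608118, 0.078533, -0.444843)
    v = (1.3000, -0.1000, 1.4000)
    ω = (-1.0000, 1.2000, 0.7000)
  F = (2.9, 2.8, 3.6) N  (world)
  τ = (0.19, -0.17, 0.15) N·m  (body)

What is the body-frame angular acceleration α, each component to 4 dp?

ω×(Iω) gyroscopic = (0.0420, -0.0350, 0.1200)
(τ − ω×Iω)/I = (0.7400, -1.3500, 0.2000)

α = (0.7400, -1.3500, 0.2000)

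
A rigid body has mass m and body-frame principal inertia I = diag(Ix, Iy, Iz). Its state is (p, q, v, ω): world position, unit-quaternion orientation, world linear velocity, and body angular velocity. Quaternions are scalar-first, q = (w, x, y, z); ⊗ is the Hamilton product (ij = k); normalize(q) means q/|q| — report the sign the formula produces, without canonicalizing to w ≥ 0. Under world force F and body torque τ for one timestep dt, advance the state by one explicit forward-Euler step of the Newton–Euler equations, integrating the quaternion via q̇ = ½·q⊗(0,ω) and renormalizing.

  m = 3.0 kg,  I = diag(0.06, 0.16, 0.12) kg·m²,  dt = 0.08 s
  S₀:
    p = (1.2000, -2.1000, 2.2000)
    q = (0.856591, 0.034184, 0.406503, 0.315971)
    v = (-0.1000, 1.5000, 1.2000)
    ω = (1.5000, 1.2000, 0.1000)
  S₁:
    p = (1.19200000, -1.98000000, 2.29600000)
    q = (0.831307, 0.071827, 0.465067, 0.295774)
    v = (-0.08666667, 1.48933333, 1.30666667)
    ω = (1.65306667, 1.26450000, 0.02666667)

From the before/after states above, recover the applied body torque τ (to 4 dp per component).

rate change Δω = (0.15306667, 0.06450000, -0.07333333)
ω₀×(Iω₀) = (-0.0048, -0.0090, 0.1800)
I·α + gyro = (0.1100, 0.1200, 0.0700)

τ = (0.1100, 0.1200, 0.0700)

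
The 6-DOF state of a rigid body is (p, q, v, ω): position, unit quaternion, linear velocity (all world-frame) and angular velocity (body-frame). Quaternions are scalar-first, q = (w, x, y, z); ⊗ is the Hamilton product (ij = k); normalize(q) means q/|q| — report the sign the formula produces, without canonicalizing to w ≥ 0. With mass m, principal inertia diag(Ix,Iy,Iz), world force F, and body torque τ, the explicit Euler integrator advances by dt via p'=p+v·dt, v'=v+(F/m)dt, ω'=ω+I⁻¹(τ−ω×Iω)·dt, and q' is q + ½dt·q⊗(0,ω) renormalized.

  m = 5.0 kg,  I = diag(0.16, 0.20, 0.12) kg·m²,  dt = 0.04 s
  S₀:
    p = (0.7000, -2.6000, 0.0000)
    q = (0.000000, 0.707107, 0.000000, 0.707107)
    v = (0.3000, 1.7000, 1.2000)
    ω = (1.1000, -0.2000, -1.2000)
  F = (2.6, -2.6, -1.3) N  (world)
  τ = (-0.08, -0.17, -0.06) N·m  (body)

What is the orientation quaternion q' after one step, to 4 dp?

Hamilton product q⊗(0,ω) = (0.0707107, 0.1414214, 1.6263461, -0.1414214)
updated quaternion q' = (0.0014, 0.7096, 0.0325, 0.7039)

q' = (0.0014, 0.7096, 0.0325, 0.7039)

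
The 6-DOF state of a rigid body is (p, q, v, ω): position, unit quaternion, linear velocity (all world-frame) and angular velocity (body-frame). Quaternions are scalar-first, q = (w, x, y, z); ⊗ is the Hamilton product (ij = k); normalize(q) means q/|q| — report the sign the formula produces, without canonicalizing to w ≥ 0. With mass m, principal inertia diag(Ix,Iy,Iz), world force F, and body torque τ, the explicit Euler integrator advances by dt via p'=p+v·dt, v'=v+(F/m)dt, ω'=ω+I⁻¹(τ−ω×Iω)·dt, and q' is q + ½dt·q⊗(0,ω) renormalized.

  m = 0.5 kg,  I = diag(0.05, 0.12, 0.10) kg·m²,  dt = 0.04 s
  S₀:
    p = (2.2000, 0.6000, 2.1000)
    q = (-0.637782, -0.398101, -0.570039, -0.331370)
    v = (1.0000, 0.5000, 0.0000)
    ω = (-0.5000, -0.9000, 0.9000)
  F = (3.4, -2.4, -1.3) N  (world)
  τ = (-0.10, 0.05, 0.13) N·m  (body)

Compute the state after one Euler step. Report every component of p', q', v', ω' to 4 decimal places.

p' = (2.2400, 0.6200, 2.1000)
q' = (-0.6458, -0.4078, -0.5479, -0.3413)
v' = (1.2720, 0.3080, -0.1040)
ω' = (-0.5930, -0.8908, 0.9394)

ω×(Iω) gyroscopic = (0.0162, 0.0225, 0.0315)
α = I⁻¹(τ − ω×Iω) = (-2.3240, 0.2292, 0.9850)
ω' = ω + α·dt = (-0.5930, -0.8908, 0.9394)
Hamilton product q⊗(0,ω) = (-0.4138526, -0.4923771, 1.0979797, -0.5007324)
updated quaternion q' = (-0.6458, -0.4078, -0.5479, -0.3413)
p' = p + v·dt = (2.2400, 0.6200, 2.1000)
v + (F/m)dt = (1.2720, 0.3080, -0.1040)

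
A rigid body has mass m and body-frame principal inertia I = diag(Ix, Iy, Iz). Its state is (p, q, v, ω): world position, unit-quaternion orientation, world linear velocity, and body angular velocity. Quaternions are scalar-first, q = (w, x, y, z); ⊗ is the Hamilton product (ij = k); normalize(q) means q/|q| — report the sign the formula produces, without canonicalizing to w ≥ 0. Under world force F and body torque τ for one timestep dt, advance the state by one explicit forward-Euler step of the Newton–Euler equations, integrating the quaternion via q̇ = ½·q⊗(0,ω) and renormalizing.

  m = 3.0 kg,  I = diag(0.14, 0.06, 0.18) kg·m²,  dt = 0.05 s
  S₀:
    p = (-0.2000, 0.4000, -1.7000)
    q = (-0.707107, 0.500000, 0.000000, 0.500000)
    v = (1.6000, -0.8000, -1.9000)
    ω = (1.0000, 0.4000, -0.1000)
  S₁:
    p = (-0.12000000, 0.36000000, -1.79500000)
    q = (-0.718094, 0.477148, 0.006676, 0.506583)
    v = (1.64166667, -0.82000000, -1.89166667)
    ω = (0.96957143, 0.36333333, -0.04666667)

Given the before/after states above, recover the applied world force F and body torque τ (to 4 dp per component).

F = (2.5000, -1.2000, 0.5000)
τ = (-0.0900, -0.0400, 0.1600)

velocity change Δv = (0.04166667, -0.02000000, 0.00833333)
m·(v₁−v₀)/dt = (2.5000, -1.2000, 0.5000)
ω₁ − ω₀ = (-0.03042857, -0.03666667, 0.05333333)
gyro term ω₀×Iω₀ = (-0.0048, 0.0040, -0.0320)
applied torque τ = (-0.0900, -0.0400, 0.1600)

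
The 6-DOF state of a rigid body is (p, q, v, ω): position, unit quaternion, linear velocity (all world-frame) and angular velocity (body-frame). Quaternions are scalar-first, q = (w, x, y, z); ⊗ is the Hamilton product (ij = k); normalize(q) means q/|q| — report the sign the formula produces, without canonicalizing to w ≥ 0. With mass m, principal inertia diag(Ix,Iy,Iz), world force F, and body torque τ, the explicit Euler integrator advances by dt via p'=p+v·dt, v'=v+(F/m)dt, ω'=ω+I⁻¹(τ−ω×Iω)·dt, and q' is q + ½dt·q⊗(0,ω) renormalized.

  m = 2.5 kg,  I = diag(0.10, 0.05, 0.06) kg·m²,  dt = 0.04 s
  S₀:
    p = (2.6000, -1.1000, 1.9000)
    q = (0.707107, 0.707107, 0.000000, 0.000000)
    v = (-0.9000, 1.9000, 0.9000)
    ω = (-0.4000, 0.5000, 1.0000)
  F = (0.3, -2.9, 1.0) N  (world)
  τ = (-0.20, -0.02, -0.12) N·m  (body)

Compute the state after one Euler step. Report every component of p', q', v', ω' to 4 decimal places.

(τ − ω×Iω)/I = (-2.0500, -0.0800, -2.1667)
ω' = ω + α·dt = (-0.4820, 0.4968, 0.9133)
q⊗(0,ω) = (0.2828428, -0.2828428, -0.3535535, 1.0606605)
updated quaternion q' = (0.7126, 0.7013, -0.0071, 0.0212)
new position p' = (2.5640, -1.0240, 1.9360)
v' = v + a·dt = (-0.8952, 1.8536, 0.9160)

p' = (2.5640, -1.0240, 1.9360)
q' = (0.7126, 0.7013, -0.0071, 0.0212)
v' = (-0.8952, 1.8536, 0.9160)
ω' = (-0.4820, 0.4968, 0.9133)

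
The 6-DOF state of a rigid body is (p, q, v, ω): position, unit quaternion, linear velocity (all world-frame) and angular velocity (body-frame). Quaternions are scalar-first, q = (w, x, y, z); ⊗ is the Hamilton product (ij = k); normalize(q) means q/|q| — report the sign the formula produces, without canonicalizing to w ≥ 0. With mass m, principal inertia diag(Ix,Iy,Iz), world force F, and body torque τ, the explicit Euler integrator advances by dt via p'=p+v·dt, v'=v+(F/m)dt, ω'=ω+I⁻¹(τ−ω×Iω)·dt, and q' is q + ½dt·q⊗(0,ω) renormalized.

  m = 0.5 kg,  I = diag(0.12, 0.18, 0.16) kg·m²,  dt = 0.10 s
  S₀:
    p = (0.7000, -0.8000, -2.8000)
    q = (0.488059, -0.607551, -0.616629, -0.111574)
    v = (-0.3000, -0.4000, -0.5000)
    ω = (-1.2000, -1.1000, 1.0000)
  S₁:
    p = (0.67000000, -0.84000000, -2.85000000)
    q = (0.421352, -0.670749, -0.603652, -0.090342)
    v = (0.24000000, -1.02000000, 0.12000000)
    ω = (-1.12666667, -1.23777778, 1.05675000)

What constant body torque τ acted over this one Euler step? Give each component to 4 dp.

τ = (0.1100, -0.2000, 0.1700)

rate change Δω = (0.07333333, -0.13777778, 0.05675000)
gyro term ω₀×Iω₀ = (0.0220, 0.0480, 0.0792)
I·α + gyro = (0.1100, -0.2000, 0.1700)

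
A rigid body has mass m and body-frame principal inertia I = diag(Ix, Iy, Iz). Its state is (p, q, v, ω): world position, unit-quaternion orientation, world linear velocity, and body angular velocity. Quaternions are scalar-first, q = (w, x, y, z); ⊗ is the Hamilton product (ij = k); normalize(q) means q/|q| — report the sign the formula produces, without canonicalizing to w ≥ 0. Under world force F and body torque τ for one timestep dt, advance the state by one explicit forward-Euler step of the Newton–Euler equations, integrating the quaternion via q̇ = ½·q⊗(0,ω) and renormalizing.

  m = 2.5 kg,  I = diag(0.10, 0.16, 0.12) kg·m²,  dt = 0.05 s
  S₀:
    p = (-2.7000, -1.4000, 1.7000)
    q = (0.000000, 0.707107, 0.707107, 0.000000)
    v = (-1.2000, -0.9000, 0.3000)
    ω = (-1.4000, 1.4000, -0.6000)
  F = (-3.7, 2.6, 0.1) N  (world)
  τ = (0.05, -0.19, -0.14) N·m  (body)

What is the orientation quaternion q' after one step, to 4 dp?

q' = (0.0000, 0.6956, 0.7168, 0.0494)

Hamilton product q⊗(0,ω) = (0.0000000, -0.4242642, 0.4242642, 1.9798996)
q' = normalize(q + ½dt·q⊗(0,ω)) = (0.0000, 0.6956, 0.7168, 0.0494)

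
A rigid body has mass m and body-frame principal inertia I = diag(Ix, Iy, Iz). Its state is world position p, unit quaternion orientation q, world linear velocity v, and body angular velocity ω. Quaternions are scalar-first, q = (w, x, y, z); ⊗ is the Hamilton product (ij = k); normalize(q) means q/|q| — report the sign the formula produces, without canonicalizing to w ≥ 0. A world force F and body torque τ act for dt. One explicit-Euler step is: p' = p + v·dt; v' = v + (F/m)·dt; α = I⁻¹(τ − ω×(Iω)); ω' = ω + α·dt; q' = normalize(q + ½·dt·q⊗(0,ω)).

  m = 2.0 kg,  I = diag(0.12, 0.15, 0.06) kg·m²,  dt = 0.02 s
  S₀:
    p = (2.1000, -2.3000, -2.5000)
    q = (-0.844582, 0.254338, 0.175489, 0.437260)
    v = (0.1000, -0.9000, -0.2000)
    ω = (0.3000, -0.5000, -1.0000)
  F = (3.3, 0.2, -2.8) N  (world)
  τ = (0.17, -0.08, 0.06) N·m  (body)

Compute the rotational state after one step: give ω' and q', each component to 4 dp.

gyro term ω×Iω = (-0.0450, -0.0180, -0.0045)
angular accel α = (1.7917, -0.4133, 1.0750)
new body rate ω' = (0.3358, -0.5083, -0.9785)
2q̇ = q⊗(0,ω) = (0.4487031, -0.2102336, 0.8078070, 0.6647663)
updated quaternion q' = (-0.8400, 0.2522, 0.1836, 0.4439)

ω' = (0.3358, -0.5083, -0.9785)
q' = (-0.8400, 0.2522, 0.1836, 0.4439)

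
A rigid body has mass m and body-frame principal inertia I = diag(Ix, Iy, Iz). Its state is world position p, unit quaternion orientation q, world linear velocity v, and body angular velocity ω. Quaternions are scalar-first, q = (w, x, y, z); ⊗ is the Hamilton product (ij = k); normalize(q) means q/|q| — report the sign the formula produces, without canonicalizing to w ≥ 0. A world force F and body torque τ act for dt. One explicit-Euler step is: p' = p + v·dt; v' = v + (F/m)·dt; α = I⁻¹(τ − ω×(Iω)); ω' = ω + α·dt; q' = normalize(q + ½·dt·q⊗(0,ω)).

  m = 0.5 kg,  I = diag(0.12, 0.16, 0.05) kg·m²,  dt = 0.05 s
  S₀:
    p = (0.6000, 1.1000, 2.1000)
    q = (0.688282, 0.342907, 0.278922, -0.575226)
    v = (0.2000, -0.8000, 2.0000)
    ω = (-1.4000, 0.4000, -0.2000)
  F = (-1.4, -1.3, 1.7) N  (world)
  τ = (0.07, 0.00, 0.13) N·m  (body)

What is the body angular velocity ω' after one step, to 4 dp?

α = I⁻¹(τ − ω×Iω) = (0.5100, -0.1225, 3.0480)
ω' = ω + α·dt = (-1.3745, 0.3939, -0.0476)

ω' = (-1.3745, 0.3939, -0.0476)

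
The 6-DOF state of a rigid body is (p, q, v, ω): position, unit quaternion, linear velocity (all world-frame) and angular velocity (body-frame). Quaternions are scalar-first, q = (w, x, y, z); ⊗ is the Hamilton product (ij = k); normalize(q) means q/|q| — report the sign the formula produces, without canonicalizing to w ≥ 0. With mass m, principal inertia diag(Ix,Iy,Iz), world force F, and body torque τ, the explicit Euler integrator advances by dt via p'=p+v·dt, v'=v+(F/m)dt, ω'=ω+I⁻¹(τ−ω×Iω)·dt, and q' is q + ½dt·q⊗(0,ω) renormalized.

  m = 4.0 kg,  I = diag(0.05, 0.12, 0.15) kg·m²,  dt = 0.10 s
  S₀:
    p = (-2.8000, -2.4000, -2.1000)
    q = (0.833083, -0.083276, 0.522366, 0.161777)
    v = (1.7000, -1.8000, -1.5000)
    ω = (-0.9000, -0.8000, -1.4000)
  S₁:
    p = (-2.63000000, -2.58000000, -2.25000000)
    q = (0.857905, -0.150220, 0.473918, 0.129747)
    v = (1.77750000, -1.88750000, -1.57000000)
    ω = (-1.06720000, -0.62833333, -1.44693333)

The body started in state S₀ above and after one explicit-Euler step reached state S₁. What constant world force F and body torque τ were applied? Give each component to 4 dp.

Δω = ω₁−ω₀ = (-0.16720000, 0.17166667, -0.04693333)
precession coupling = (0.0336, -0.1260, 0.0504)
τ = I·(Δω/dt) + ω₀×(Iω₀) = (-0.0500, 0.0800, -0.0200)
v₁ − v₀ = (0.07750000, -0.08750000, -0.07000000)
applied force F = (3.1000, -3.5000, -2.8000)

F = (3.1000, -3.5000, -2.8000)
τ = (-0.0500, 0.0800, -0.0200)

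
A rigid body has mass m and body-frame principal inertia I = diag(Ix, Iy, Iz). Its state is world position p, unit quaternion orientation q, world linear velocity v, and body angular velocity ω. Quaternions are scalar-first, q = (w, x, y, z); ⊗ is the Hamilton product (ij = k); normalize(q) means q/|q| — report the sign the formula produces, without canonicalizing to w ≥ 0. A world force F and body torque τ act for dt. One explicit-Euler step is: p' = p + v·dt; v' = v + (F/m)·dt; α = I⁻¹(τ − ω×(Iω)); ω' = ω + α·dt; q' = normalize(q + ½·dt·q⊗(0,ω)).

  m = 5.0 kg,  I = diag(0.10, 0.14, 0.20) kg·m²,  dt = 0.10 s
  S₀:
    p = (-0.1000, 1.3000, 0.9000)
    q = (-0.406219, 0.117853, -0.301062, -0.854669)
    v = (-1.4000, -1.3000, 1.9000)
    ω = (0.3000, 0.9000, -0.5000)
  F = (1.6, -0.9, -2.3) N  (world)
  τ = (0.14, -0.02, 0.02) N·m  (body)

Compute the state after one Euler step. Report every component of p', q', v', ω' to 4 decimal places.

p' = (-0.2400, 1.1700, 1.0900)
q' = (-0.4152, 0.1575, -0.3287, -0.8335)
v' = (-1.3680, -1.3180, 1.8540)
ω' = (0.4670, 0.8750, -0.4954)

a = F/m = (0.3200, -0.1800, -0.4600)
new position p' = (-0.2400, 1.1700, 1.0900)
new velocity v' = (-1.3680, -1.3180, 1.8540)
α = I⁻¹(τ − ω×Iω) = (1.6700, -0.2500, 0.0460)
ω + α·dt = (0.4670, 0.8750, -0.4954)
Hamilton product q⊗(0,ω) = (-0.1917346, 0.7978674, -0.5630713, 0.3994958)
q' = normalize(q + ½dt·q⊗(0,ω)) = (-0.4152, 0.1575, -0.3287, -0.8335)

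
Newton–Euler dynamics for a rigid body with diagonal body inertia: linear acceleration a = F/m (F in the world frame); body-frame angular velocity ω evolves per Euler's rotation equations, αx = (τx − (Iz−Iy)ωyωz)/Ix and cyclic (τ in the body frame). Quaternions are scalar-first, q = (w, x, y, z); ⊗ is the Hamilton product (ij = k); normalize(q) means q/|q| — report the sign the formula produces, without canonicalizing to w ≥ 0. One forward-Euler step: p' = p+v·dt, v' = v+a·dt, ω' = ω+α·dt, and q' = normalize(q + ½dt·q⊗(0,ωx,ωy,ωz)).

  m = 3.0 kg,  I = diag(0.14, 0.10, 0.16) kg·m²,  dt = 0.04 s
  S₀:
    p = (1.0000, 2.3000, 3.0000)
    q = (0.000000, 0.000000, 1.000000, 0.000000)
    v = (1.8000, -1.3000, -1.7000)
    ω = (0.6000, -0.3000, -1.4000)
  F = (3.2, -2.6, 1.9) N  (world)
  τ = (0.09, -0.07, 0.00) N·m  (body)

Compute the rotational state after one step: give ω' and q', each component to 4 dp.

ω×(Iω) gyroscopic = (0.0252, 0.0168, 0.0072)
α = I⁻¹(τ − ω×Iω) = (0.4629, -0.8680, -0.0450)
ω + α·dt = (0.6185, -0.3347, -1.4018)
Hamilton product q⊗(0,ω) = (0.3000000, -1.4000000, 0.0000000, -0.6000000)
updated quaternion q' = (0.0060, -0.0280, 0.9995, -0.0120)

ω' = (0.6185, -0.3347, -1.4018)
q' = (0.0060, -0.0280, 0.9995, -0.0120)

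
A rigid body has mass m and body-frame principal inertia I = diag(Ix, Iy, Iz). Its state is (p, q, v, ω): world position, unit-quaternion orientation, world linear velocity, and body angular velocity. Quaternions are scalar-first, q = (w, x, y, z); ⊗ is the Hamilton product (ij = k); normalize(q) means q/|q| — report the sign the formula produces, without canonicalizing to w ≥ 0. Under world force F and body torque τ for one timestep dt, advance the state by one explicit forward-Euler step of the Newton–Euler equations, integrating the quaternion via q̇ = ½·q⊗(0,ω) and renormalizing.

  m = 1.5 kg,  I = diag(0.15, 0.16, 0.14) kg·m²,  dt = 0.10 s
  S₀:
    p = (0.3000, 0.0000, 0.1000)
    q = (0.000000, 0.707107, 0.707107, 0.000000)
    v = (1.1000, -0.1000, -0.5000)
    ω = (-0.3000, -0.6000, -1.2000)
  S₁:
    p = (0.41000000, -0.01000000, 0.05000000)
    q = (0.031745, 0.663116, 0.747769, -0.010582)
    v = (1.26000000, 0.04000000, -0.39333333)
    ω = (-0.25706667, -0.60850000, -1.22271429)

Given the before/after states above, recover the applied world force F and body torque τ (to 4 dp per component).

velocity change Δv = (0.16000000, 0.14000000, 0.10666667)
F = m·Δv/dt = (2.4000, 2.1000, 1.6000)
rate change Δω = (0.04293333, -0.00850000, -0.02271429)
gyro term ω₀×Iω₀ = (-0.0144, 0.0036, 0.0018)
τ = I·(Δω/dt) + ω₀×(Iω₀) = (0.0500, -0.0100, -0.0300)

F = (2.4000, 2.1000, 1.6000)
τ = (0.0500, -0.0100, -0.0300)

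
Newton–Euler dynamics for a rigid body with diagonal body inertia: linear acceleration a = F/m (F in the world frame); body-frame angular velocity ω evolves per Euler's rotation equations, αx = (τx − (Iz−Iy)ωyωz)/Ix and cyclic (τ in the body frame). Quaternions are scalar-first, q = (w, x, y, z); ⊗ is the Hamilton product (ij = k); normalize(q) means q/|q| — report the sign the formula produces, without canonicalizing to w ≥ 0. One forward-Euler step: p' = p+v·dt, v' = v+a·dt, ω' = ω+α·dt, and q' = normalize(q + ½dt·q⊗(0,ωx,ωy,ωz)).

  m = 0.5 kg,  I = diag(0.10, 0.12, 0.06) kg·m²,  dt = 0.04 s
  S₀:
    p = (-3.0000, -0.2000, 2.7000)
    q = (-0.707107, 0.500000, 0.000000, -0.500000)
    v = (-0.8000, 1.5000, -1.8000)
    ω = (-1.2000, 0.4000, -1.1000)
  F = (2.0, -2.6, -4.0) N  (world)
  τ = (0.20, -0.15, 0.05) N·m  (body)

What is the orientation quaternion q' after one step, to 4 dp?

q' = (-0.7057, 0.5207, 0.0173, -0.4802)

q⊗(0,ω) = (0.0500000, 1.0485284, 0.8671572, 0.9778177)
q' = normalize(q + ½dt·q⊗(0,ω)) = (-0.7057, 0.5207, 0.0173, -0.4802)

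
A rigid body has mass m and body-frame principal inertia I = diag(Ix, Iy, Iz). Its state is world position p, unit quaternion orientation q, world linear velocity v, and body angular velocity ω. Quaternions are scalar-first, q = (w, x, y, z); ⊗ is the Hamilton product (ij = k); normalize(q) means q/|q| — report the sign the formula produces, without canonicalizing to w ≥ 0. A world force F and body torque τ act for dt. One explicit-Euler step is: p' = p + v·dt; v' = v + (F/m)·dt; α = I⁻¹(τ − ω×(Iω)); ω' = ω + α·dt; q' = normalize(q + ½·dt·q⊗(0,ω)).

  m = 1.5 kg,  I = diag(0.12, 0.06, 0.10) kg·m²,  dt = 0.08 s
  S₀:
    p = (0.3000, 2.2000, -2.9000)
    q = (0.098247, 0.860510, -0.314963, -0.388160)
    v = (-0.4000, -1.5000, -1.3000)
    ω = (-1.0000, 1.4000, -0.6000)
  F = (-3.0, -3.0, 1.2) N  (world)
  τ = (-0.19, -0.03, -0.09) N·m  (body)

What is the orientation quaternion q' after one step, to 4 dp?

2q̇ = q⊗(0,ω) = (1.0685622, 0.6341548, 1.0420118, 0.8308028)
q + ½dt·q⊗(0,ω), renormalized = (0.1406, 0.8835, -0.2726, -0.3540)

q' = (0.1406, 0.8835, -0.2726, -0.3540)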